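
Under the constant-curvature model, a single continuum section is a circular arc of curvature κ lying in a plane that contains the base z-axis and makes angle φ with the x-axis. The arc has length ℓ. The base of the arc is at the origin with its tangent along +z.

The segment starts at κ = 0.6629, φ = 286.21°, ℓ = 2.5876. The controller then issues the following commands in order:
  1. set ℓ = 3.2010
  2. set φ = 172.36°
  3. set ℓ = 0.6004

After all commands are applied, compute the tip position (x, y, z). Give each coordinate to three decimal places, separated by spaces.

-0.117 0.016 0.585

initial: κ=0.6629, φ=286.21°, ℓ=2.5876
cmd 1: set ℓ=3.2010 → (κ,φ,ℓ)=(0.6629,286.21°,3.2010) → tip=(0.6416,-2.2071,1.2851)
cmd 2: set φ=172.36° → (κ,φ,ℓ)=(0.6629,172.36°,3.2010) → tip=(-2.2781,0.3056,1.2851)
cmd 3: set ℓ=0.6004 → (κ,φ,ℓ)=(0.6629,172.36°,0.6004) → tip=(-0.1169,0.0157,0.5847)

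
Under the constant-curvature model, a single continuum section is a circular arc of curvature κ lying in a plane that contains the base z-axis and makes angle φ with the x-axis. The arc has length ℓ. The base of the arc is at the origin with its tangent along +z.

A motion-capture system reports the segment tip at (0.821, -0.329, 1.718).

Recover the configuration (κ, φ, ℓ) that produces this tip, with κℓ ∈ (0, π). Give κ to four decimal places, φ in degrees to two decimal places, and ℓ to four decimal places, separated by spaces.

0.4738 338.16 2.0071

ρ = √(x²+y²) = √(0.821² + -0.329²) = 0.88447
φ = atan2(y, x) mod 360° = atan2(-0.329, 0.821) = 338.1625°
|p|² = ρ² + z² = 0.88447² + 1.718² = 3.73381
κ = 2ρ / |p|² = 2×0.88447 / 3.73381 = 0.47376
θ = 2·atan2(ρ, z) = 2·atan2(0.88447, 1.718) = 0.95087 rad
ℓ = θ/κ = 0.95087/0.47376 = 2.00707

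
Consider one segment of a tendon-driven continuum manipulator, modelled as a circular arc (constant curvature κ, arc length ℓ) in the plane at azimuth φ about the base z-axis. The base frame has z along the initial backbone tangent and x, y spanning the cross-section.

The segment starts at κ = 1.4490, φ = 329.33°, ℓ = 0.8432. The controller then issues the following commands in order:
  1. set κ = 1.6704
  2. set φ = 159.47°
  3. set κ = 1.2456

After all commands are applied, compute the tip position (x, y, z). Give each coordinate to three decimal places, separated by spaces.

initial: κ=1.4490, φ=329.33°, ℓ=0.8432
cmd 1: set κ=1.6704 → (κ,φ,ℓ)=(1.6704,329.33°,0.8432) → tip=(0.4317,-0.2560,0.5908)
cmd 2: set φ=159.47° → (κ,φ,ℓ)=(1.6704,159.47°,0.8432) → tip=(-0.4700,0.1760,0.5908)
cmd 3: set κ=1.2456 → (κ,φ,ℓ)=(1.2456,159.47°,0.8432) → tip=(-0.3779,0.1415,0.6965)

-0.378 0.142 0.697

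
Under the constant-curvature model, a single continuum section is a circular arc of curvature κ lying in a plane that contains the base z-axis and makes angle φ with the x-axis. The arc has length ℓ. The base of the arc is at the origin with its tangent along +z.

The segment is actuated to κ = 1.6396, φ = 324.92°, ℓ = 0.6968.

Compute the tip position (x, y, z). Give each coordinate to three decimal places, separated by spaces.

θ = κ·ℓ = 1.6396 × 0.6968 = 1.14247 rad
ρ = (1 − cos θ)/κ = (1 − 0.41535)/1.6396 = 0.35658
z = sin θ / κ = 0.90966/1.6396 = 0.55481
x = ρ cos φ = 0.35658 × cos(324.92°) = 0.29181
y = ρ sin φ = 0.35658 × sin(324.92°) = -0.20494

0.292 -0.205 0.555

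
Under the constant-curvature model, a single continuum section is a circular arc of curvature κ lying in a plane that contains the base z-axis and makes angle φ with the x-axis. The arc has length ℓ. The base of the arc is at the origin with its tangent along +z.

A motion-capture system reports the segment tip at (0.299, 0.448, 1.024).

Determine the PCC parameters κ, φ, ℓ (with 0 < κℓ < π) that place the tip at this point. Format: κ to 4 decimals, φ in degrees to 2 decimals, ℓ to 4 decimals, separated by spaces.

0.8047 56.28 1.2035

ρ = √(x²+y²) = √(0.299² + 0.448²) = 0.53861
φ = atan2(y, x) mod 360° = atan2(0.448, 0.299) = 56.2804°
|p|² = ρ² + z² = 0.53861² + 1.024² = 1.33868
κ = 2ρ / |p|² = 2×0.53861 / 1.33868 = 0.80469
θ = 2·atan2(ρ, z) = 2·atan2(0.53861, 1.024) = 0.96845 rad
ℓ = θ/κ = 0.96845/0.80469 = 1.20350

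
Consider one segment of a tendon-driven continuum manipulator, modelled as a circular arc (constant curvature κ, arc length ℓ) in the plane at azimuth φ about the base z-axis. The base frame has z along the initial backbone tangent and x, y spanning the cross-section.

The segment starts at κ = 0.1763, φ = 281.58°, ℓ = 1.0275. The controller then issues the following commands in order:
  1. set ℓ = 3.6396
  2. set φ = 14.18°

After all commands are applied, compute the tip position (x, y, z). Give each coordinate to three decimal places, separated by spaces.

1.094 0.276 3.395

initial: κ=0.1763, φ=281.58°, ℓ=1.0275
cmd 1: set ℓ=3.6396 → (κ,φ,ℓ)=(0.1763,281.58°,3.6396) → tip=(0.2265,-1.1052,3.3949)
cmd 2: set φ=14.18° → (κ,φ,ℓ)=(0.1763,14.18°,3.6396) → tip=(1.0938,0.2764,3.3949)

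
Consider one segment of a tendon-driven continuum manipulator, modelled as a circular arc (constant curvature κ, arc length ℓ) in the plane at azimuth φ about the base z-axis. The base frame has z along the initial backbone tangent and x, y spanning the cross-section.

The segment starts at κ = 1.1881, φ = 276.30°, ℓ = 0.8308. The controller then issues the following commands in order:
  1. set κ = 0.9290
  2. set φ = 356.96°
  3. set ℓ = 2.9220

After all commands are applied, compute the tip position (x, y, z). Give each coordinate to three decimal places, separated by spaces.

2.053 -0.109 0.446

initial: κ=1.1881, φ=276.30°, ℓ=0.8308
cmd 1: set κ=0.9290 → (κ,φ,ℓ)=(0.9290,276.30°,0.8308) → tip=(0.0335,-0.3032,0.7507)
cmd 2: set φ=356.96° → (κ,φ,ℓ)=(0.9290,356.96°,0.8308) → tip=(0.3046,-0.0162,0.7507)
cmd 3: set ℓ=2.9220 → (κ,φ,ℓ)=(0.9290,356.96°,2.9220) → tip=(2.0533,-0.1090,0.4458)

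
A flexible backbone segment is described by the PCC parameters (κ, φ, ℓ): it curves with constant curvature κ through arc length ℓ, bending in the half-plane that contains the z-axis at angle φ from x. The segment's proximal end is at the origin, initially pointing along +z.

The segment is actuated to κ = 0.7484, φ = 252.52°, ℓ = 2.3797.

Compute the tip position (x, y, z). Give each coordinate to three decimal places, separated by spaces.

-0.485 -1.540 1.307

θ = κ·ℓ = 0.7484 × 2.3797 = 1.78097 rad
ρ = (1 − cos θ)/κ = (1 − -0.20863)/0.7484 = 1.61495
z = sin θ / κ = 0.97800/0.7484 = 1.30678
x = ρ cos φ = 1.61495 × cos(252.52°) = -0.48509
y = ρ sin φ = 1.61495 × sin(252.52°) = -1.54037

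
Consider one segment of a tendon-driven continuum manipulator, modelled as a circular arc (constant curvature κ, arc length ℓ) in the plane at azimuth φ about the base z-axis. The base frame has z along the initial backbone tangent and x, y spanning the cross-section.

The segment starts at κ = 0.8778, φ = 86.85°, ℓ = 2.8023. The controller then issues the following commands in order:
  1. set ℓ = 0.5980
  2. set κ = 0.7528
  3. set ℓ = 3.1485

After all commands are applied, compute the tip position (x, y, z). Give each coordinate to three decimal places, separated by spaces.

0.125 2.277 0.926

initial: κ=0.8778, φ=86.85°, ℓ=2.8023
cmd 1: set ℓ=0.5980 → (κ,φ,ℓ)=(0.8778,86.85°,0.5980) → tip=(0.0084,0.1531,0.5709)
cmd 2: set κ=0.7528 → (κ,φ,ℓ)=(0.7528,86.85°,0.5980) → tip=(0.0073,0.1321,0.5780)
cmd 3: set ℓ=3.1485 → (κ,φ,ℓ)=(0.7528,86.85°,3.1485) → tip=(0.1253,2.2773,0.9261)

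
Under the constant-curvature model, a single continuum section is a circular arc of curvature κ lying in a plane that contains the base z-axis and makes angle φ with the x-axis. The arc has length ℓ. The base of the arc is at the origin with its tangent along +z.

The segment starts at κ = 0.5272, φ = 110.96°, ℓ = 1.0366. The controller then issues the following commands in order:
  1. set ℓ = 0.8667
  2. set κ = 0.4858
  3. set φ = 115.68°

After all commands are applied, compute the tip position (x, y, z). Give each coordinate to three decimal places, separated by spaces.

initial: κ=0.5272, φ=110.96°, ℓ=1.0366
cmd 1: set ℓ=0.8667 → (κ,φ,ℓ)=(0.5272,110.96°,0.8667) → tip=(-0.0696,0.1817,0.8369)
cmd 2: set κ=0.4858 → (κ,φ,ℓ)=(0.4858,110.96°,0.8667) → tip=(-0.0643,0.1679,0.8413)
cmd 3: set φ=115.68° → (κ,φ,ℓ)=(0.4858,115.68°,0.8667) → tip=(-0.0779,0.1620,0.8413)

-0.078 0.162 0.841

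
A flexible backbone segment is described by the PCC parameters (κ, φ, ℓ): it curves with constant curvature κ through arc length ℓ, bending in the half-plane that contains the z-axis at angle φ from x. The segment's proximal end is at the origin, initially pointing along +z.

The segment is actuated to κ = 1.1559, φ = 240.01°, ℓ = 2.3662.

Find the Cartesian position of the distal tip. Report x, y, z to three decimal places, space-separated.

θ = κ·ℓ = 1.1559 × 2.3662 = 2.73509 rad
ρ = (1 − cos θ)/κ = (1 − -0.91851)/1.1559 = 1.65975
z = sin θ / κ = 0.39540/1.1559 = 0.34207
x = ρ cos φ = 1.65975 × cos(240.01°) = -0.82963
y = ρ sin φ = 1.65975 × sin(240.01°) = -1.43753

-0.830 -1.438 0.342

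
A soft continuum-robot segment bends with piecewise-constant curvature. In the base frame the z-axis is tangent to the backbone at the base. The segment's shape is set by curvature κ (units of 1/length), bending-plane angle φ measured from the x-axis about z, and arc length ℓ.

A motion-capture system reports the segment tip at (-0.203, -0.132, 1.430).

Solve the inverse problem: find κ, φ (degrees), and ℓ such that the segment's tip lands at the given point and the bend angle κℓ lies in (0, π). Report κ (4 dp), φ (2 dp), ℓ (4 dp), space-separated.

ρ = √(x²+y²) = √(-0.203² + -0.132²) = 0.24214
φ = atan2(y, x) mod 360° = atan2(-0.132, -0.203) = 213.0338°
|p|² = ρ² + z² = 0.24214² + 1.430² = 2.10353
κ = 2ρ / |p|² = 2×0.24214 / 2.10353 = 0.23022
θ = 2·atan2(ρ, z) = 2·atan2(0.24214, 1.430) = 0.33548 rad
ℓ = θ/κ = 0.33548/0.23022 = 1.45718

0.2302 213.03 1.4572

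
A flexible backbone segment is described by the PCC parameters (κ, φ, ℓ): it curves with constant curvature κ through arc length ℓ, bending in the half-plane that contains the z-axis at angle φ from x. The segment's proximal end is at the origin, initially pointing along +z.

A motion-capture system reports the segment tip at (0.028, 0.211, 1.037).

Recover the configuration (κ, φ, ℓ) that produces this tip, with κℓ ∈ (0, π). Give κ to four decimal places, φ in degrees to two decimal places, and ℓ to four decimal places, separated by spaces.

0.3799 82.44 1.0659

ρ = √(x²+y²) = √(0.028² + 0.211²) = 0.21285
φ = atan2(y, x) mod 360° = atan2(0.211, 0.028) = 82.4409°
|p|² = ρ² + z² = 0.21285² + 1.037² = 1.12067
κ = 2ρ / |p|² = 2×0.21285 / 1.12067 = 0.37986
θ = 2·atan2(ρ, z) = 2·atan2(0.21285, 1.037) = 0.40489 rad
ℓ = θ/κ = 0.40489/0.37986 = 1.06588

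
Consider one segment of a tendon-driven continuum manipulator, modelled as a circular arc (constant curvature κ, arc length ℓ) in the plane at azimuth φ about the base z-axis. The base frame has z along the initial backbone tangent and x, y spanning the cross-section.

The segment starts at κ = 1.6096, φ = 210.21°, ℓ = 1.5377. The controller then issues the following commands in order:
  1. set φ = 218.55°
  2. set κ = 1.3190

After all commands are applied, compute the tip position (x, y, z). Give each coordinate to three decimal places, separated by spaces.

initial: κ=1.6096, φ=210.21°, ℓ=1.5377
cmd 1: set φ=218.55° → (κ,φ,ℓ)=(1.6096,218.55°,1.5377) → tip=(-0.8678,-0.6915,0.3841)
cmd 2: set κ=1.3190 → (κ,φ,ℓ)=(1.3190,218.55°,1.5377) → tip=(-0.8548,-0.6811,0.6802)

-0.855 -0.681 0.680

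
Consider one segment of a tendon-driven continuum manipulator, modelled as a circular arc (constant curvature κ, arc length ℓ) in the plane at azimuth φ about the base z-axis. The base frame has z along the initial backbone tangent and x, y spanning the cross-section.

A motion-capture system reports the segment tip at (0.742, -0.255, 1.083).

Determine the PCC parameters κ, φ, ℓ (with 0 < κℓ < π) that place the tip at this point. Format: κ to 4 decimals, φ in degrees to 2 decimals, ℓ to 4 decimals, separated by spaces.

ρ = √(x²+y²) = √(0.742² + -0.255²) = 0.78459
φ = atan2(y, x) mod 360° = atan2(-0.255, 0.742) = 341.0339°
|p|² = ρ² + z² = 0.78459² + 1.083² = 1.78848
κ = 2ρ / |p|² = 2×0.78459 / 1.78848 = 0.87739
θ = 2·atan2(ρ, z) = 2·atan2(0.78459, 1.083) = 1.25391 rad
ℓ = θ/κ = 1.25391/0.87739 = 1.42914

0.8774 341.03 1.4291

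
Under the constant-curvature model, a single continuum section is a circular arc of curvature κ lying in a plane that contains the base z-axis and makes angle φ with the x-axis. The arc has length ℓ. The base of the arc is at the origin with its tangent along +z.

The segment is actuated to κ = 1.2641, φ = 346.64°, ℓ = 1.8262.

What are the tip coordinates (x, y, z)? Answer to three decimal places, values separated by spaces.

θ = κ·ℓ = 1.2641 × 1.8262 = 2.30850 rad
ρ = (1 − cos θ)/κ = (1 − -0.67259)/1.2641 = 1.32315
z = sin θ / κ = 0.74002/1.2641 = 0.58541
x = ρ cos φ = 1.32315 × cos(346.64°) = 1.28734
y = ρ sin φ = 1.32315 × sin(346.64°) = -0.30574

1.287 -0.306 0.585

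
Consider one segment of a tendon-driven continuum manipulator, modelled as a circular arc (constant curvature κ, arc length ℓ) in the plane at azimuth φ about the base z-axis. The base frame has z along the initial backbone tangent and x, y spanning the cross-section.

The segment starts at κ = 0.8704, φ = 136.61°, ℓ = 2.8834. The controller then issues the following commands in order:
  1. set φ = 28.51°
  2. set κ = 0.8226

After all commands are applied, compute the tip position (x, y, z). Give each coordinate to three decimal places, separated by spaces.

initial: κ=0.8704, φ=136.61°, ℓ=2.8834
cmd 1: set φ=28.51° → (κ,φ,ℓ)=(0.8704,28.51°,2.8834) → tip=(1.8242,0.9909,0.6786)
cmd 2: set κ=0.8226 → (κ,φ,ℓ)=(0.8226,28.51°,2.8834) → tip=(1.8354,0.9969,0.8460)

1.835 0.997 0.846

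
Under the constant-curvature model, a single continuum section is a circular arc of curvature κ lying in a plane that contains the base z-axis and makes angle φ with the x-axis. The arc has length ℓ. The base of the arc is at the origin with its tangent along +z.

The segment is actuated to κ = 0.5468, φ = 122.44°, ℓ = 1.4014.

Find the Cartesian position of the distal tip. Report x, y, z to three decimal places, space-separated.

-0.274 0.431 1.268

θ = κ·ℓ = 0.5468 × 1.4014 = 0.76629 rad
ρ = (1 − cos θ)/κ = (1 − 0.72049)/0.5468 = 0.51117
z = sin θ / κ = 0.69346/0.5468 = 1.26822
x = ρ cos φ = 0.51117 × cos(122.44°) = -0.27420
y = ρ sin φ = 0.51117 × sin(122.44°) = 0.43140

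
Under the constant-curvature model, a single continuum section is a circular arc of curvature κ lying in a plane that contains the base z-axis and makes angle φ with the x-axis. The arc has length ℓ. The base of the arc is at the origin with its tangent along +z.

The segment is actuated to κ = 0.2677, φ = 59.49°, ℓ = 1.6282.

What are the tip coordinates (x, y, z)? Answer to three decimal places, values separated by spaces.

θ = κ·ℓ = 0.2677 × 1.6282 = 0.43587 rad
ρ = (1 − cos θ)/κ = (1 − 0.90650)/0.2677 = 0.34926
z = sin θ / κ = 0.42220/0.2677 = 1.57713
x = ρ cos φ = 0.34926 × cos(59.49°) = 0.17731
y = ρ sin φ = 0.34926 × sin(59.49°) = 0.30090

0.177 0.301 1.577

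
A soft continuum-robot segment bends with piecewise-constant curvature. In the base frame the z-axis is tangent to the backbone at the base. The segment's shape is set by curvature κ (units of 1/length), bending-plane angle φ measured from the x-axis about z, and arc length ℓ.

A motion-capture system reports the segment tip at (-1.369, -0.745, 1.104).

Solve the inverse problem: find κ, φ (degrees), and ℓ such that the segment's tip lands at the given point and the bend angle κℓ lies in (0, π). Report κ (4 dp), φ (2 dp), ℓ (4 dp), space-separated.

0.8545 208.55 2.2341

ρ = √(x²+y²) = √(-1.369² + -0.745²) = 1.55858
φ = atan2(y, x) mod 360° = atan2(-0.745, -1.369) = 208.5547°
|p|² = ρ² + z² = 1.55858² + 1.104² = 3.64800
κ = 2ρ / |p|² = 2×1.55858 / 3.64800 = 0.85449
θ = 2·atan2(ρ, z) = 2·atan2(1.55858, 1.104) = 1.90900 rad
ℓ = θ/κ = 1.90900/0.85449 = 2.23409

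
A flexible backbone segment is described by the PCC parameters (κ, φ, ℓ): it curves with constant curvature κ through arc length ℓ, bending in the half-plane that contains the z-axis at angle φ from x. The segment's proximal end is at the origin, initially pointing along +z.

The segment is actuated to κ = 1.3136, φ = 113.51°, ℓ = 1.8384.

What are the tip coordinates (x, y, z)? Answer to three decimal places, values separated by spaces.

-0.531 1.220 0.506

θ = κ·ℓ = 1.3136 × 1.8384 = 2.41492 rad
ρ = (1 − cos θ)/κ = (1 − -0.74739)/1.3136 = 1.33023
z = sin θ / κ = 0.66438/1.3136 = 0.50577
x = ρ cos φ = 1.33023 × cos(113.51°) = -0.53064
y = ρ sin φ = 1.33023 × sin(113.51°) = 1.21981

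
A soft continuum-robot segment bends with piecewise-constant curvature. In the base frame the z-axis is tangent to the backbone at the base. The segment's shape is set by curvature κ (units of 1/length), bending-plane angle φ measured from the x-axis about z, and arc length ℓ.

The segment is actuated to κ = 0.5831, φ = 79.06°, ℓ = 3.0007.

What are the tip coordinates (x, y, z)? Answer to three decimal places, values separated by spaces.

0.383 1.983 1.688

θ = κ·ℓ = 0.5831 × 3.0007 = 1.74971 rad
ρ = (1 − cos θ)/κ = (1 − -0.17796)/0.5831 = 2.02017
z = sin θ / κ = 0.98404/0.5831 = 1.68760
x = ρ cos φ = 2.02017 × cos(79.06°) = 0.38339
y = ρ sin φ = 2.02017 × sin(79.06°) = 1.98345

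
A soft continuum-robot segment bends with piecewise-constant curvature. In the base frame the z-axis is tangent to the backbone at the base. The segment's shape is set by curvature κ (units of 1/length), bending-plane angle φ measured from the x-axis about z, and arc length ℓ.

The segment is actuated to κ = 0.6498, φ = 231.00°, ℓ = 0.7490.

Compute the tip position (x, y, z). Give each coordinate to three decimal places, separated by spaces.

-0.112 -0.139 0.720

θ = κ·ℓ = 0.6498 × 0.7490 = 0.48670 rad
ρ = (1 − cos θ)/κ = (1 − 0.88388)/0.6498 = 0.17870
z = sin θ / κ = 0.46771/0.6498 = 0.71978
x = ρ cos φ = 0.17870 × cos(231.00°) = -0.11246
y = ρ sin φ = 0.17870 × sin(231.00°) = -0.13888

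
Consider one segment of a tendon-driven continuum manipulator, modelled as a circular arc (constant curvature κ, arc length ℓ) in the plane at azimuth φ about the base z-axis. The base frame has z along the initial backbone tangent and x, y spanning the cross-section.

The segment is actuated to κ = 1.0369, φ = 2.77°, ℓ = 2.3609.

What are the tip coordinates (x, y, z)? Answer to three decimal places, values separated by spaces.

1.704 0.082 0.617

θ = κ·ℓ = 1.0369 × 2.3609 = 2.44802 rad
ρ = (1 − cos θ)/κ = (1 − -0.76897)/1.0369 = 1.70601
z = sin θ / κ = 0.63929/1.0369 = 0.61654
x = ρ cos φ = 1.70601 × cos(2.77°) = 1.70402
y = ρ sin φ = 1.70601 × sin(2.77°) = 0.08245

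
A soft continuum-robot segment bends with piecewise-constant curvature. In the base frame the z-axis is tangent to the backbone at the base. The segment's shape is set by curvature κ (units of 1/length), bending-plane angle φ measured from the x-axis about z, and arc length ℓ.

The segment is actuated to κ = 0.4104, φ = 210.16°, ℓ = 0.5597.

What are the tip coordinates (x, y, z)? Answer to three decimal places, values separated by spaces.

θ = κ·ℓ = 0.4104 × 0.5597 = 0.22970 rad
ρ = (1 − cos θ)/κ = (1 − 0.97373)/0.4104 = 0.06400
z = sin θ / κ = 0.22769/0.4104 = 0.55479
x = ρ cos φ = 0.06400 × cos(210.16°) = -0.05534
y = ρ sin φ = 0.06400 × sin(210.16°) = -0.03215

-0.055 -0.032 0.555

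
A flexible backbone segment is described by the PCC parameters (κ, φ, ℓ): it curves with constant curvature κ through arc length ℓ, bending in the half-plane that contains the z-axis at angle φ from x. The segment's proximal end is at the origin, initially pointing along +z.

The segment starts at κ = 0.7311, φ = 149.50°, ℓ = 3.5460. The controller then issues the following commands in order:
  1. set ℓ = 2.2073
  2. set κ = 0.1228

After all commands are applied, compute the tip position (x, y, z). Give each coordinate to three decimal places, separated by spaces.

-0.256 0.151 2.180

initial: κ=0.7311, φ=149.50°, ℓ=3.5460
cmd 1: set ℓ=2.2073 → (κ,φ,ℓ)=(0.7311,149.50°,2.2073) → tip=(-1.2292,0.7240,1.3665)
cmd 2: set κ=0.1228 → (κ,φ,ℓ)=(0.1228,149.50°,2.2073) → tip=(-0.2562,0.1509,2.1804)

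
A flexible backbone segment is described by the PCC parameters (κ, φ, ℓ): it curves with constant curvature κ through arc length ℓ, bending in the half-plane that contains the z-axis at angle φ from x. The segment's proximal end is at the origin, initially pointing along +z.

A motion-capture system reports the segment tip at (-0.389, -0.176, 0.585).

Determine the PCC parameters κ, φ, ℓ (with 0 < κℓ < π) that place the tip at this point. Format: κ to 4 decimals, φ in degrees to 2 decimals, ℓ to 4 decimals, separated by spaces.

ρ = √(x²+y²) = √(-0.389² + -0.176²) = 0.42696
φ = atan2(y, x) mod 360° = atan2(-0.176, -0.389) = 204.3440°
|p|² = ρ² + z² = 0.42696² + 0.585² = 0.52452
κ = 2ρ / |p|² = 2×0.42696 / 0.52452 = 1.62801
θ = 2·atan2(ρ, z) = 2·atan2(0.42696, 0.585) = 1.26096 rad
ℓ = θ/κ = 1.26096/1.62801 = 0.77454

1.6280 204.34 0.7745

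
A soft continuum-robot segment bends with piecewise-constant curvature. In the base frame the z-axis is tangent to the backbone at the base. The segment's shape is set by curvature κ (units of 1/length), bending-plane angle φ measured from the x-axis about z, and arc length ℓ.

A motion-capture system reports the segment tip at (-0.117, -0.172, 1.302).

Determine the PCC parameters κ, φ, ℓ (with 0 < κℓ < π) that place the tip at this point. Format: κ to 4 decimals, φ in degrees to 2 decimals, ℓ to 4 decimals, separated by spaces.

0.2393 235.78 1.3240

ρ = √(x²+y²) = √(-0.117² + -0.172²) = 0.20802
φ = atan2(y, x) mod 360° = atan2(-0.172, -0.117) = 235.7752°
|p|² = ρ² + z² = 0.20802² + 1.302² = 1.73848
κ = 2ρ / |p|² = 2×0.20802 / 1.73848 = 0.23931
θ = 2·atan2(ρ, z) = 2·atan2(0.20802, 1.302) = 0.31686 rad
ℓ = θ/κ = 0.31686/0.23931 = 1.32405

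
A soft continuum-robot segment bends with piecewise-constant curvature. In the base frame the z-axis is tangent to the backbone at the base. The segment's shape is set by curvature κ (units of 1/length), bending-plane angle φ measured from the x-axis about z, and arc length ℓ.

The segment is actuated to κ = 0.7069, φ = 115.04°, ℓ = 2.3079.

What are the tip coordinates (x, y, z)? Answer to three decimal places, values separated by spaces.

-0.635 1.359 1.412

θ = κ·ℓ = 0.7069 × 2.3079 = 1.63145 rad
ρ = (1 − cos θ)/κ = (1 − -0.06062)/0.7069 = 1.50038
z = sin θ / κ = 0.99816/0.7069 = 1.41203
x = ρ cos φ = 1.50038 × cos(115.04°) = -0.63504
y = ρ sin φ = 1.50038 × sin(115.04°) = 1.35937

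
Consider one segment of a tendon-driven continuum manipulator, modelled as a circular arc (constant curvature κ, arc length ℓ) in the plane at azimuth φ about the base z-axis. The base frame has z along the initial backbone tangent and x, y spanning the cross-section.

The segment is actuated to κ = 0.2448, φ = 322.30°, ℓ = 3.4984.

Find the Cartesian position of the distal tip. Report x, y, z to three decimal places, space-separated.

θ = κ·ℓ = 0.2448 × 3.4984 = 0.85641 rad
ρ = (1 − cos θ)/κ = (1 − 0.65516)/0.2448 = 1.40868
z = sin θ / κ = 0.75549/0.2448 = 3.08617
x = ρ cos φ = 1.40868 × cos(322.30°) = 1.11458
y = ρ sin φ = 1.40868 × sin(322.30°) = -0.86145

1.115 -0.861 3.086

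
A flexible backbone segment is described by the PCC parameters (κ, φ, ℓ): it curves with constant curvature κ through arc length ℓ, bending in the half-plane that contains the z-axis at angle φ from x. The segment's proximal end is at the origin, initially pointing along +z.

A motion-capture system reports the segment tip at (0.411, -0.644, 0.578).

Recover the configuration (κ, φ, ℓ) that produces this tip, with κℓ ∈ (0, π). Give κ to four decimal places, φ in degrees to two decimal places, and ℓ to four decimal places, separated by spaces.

1.6649 302.55 1.1089

ρ = √(x²+y²) = √(0.411² + -0.644²) = 0.76397
φ = atan2(y, x) mod 360° = atan2(-0.644, 0.411) = 302.5460°
|p|² = ρ² + z² = 0.76397² + 0.578² = 0.91774
κ = 2ρ / |p|² = 2×0.76397 / 0.91774 = 1.66490
θ = 2·atan2(ρ, z) = 2·atan2(0.76397, 0.578) = 1.84621 rad
ℓ = θ/κ = 1.84621/1.66490 = 1.10890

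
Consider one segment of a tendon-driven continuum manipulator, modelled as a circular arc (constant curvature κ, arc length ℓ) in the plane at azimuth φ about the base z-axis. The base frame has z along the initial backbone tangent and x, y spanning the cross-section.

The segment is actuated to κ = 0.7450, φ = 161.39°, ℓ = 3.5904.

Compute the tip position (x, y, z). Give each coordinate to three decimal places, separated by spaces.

θ = κ·ℓ = 0.7450 × 3.5904 = 2.67485 rad
ρ = (1 − cos θ)/κ = (1 − -0.89304)/0.7450 = 2.54099
z = sin θ / κ = 0.44998/0.7450 = 0.60400
x = ρ cos φ = 2.54099 × cos(161.39°) = -2.40813
y = ρ sin φ = 2.54099 × sin(161.39°) = 0.81089

-2.408 0.811 0.604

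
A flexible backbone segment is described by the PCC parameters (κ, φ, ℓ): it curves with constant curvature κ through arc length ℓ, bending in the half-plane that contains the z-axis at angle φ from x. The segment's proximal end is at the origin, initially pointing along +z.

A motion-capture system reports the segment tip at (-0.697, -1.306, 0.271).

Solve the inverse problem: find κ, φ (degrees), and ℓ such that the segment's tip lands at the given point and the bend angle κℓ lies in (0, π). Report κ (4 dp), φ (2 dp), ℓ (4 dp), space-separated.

ρ = √(x²+y²) = √(-0.697² + -1.306²) = 1.48035
φ = atan2(y, x) mod 360° = atan2(-1.306, -0.697) = 241.9116°
|p|² = ρ² + z² = 1.48035² + 0.271² = 2.26489
κ = 2ρ / |p|² = 2×1.48035 / 2.26489 = 1.30722
θ = 2·atan2(ρ, z) = 2·atan2(1.48035, 0.271) = 2.77947 rad
ℓ = θ/κ = 2.77947/1.30722 = 2.12625

1.3072 241.91 2.1262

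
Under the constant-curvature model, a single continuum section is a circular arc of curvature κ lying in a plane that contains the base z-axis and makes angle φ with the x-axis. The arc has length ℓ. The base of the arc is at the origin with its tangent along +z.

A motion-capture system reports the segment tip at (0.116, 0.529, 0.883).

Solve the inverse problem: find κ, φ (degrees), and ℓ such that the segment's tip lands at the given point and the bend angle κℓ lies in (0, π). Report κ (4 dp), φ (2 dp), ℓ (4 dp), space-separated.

ρ = √(x²+y²) = √(0.116² + 0.529²) = 0.54157
φ = atan2(y, x) mod 360° = atan2(0.529, 0.116) = 77.6318°
|p|² = ρ² + z² = 0.54157² + 0.883² = 1.07299
κ = 2ρ / |p|² = 2×0.54157 / 1.07299 = 1.00946
θ = 2·atan2(ρ, z) = 2·atan2(0.54157, 0.883) = 1.10032 rad
ℓ = θ/κ = 1.10032/1.00946 = 1.09001

1.0095 77.63 1.0900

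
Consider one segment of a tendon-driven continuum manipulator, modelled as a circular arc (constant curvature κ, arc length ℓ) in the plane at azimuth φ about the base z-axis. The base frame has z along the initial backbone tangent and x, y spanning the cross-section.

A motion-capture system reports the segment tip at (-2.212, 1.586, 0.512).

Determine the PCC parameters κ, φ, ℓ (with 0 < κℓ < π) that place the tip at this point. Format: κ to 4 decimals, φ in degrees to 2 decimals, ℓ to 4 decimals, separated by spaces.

ρ = √(x²+y²) = √(-2.212² + 1.586²) = 2.72183
φ = atan2(y, x) mod 360° = atan2(1.586, -2.212) = 144.3595°
|p|² = ρ² + z² = 2.72183² + 0.512² = 7.67048
κ = 2ρ / |p|² = 2×2.72183 / 7.67048 = 0.70969
θ = 2·atan2(ρ, z) = 2·atan2(2.72183, 0.512) = 2.76972 rad
ℓ = θ/κ = 2.76972/0.70969 = 3.90273

0.7097 144.36 3.9027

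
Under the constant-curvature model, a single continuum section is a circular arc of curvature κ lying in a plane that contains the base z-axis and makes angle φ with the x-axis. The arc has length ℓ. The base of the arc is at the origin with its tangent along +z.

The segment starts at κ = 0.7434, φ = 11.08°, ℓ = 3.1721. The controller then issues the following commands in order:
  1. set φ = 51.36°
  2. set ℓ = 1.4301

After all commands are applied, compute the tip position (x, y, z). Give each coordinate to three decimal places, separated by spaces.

initial: κ=0.7434, φ=11.08°, ℓ=3.1721
cmd 1: set φ=51.36° → (κ,φ,ℓ)=(0.7434,51.36°,3.1721) → tip=(1.4351,1.7951,0.9493)
cmd 2: set ℓ=1.4301 → (κ,φ,ℓ)=(0.7434,51.36°,1.4301) → tip=(0.4316,0.5399,1.1755)

0.432 0.540 1.176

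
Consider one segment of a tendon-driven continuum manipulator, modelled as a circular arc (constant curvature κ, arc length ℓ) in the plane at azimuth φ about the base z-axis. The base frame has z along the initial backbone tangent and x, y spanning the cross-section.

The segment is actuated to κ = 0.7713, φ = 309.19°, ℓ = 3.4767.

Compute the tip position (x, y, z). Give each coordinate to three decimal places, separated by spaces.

1.553 -1.905 0.576

θ = κ·ℓ = 0.7713 × 3.4767 = 2.68158 rad
ρ = (1 − cos θ)/κ = (1 − -0.89605)/0.7713 = 2.45825
z = sin θ / κ = 0.44396/0.7713 = 0.57560
x = ρ cos φ = 2.45825 × cos(309.19°) = 1.55335
y = ρ sin φ = 2.45825 × sin(309.19°) = -1.90528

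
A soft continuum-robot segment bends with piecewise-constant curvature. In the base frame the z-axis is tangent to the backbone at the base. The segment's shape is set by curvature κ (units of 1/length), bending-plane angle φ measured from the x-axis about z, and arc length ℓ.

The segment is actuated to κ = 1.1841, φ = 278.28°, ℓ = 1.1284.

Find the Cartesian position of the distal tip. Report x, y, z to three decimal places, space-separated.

θ = κ·ℓ = 1.1841 × 1.1284 = 1.33614 rad
ρ = (1 − cos θ)/κ = (1 − 0.23251)/1.1841 = 0.64816
z = sin θ / κ = 0.97259/1.1841 = 0.82138
x = ρ cos φ = 0.64816 × cos(278.28°) = 0.09334
y = ρ sin φ = 0.64816 × sin(278.28°) = -0.64141

0.093 -0.641 0.821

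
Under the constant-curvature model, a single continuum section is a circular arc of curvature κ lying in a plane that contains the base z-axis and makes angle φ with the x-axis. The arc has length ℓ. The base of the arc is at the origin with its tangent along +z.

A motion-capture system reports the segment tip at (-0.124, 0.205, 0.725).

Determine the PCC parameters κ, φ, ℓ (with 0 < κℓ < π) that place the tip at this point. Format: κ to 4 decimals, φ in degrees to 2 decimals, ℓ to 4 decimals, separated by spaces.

0.8219 121.17 0.7767

ρ = √(x²+y²) = √(-0.124² + 0.205²) = 0.23959
φ = atan2(y, x) mod 360° = atan2(0.205, -0.124) = 121.1688°
|p|² = ρ² + z² = 0.23959² + 0.725² = 0.58303
κ = 2ρ / |p|² = 2×0.23959 / 0.58303 = 0.82187
θ = 2·atan2(ρ, z) = 2·atan2(0.23959, 0.725) = 0.63833 rad
ℓ = θ/κ = 0.63833/0.82187 = 0.77668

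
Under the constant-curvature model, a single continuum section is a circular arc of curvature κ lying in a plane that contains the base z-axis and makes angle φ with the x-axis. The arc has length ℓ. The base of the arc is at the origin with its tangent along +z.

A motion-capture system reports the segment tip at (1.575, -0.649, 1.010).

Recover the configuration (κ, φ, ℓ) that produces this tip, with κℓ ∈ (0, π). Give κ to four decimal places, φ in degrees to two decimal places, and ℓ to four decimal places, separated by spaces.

ρ = √(x²+y²) = √(1.575² + -0.649²) = 1.70347
φ = atan2(y, x) mod 360° = atan2(-0.649, 1.575) = 337.6052°
|p|² = ρ² + z² = 1.70347² + 1.010² = 3.92193
κ = 2ρ / |p|² = 2×1.70347 / 3.92193 = 0.86869
θ = 2·atan2(ρ, z) = 2·atan2(1.70347, 1.010) = 2.07122 rad
ℓ = θ/κ = 2.07122/0.86869 = 2.38429

0.8687 337.61 2.3843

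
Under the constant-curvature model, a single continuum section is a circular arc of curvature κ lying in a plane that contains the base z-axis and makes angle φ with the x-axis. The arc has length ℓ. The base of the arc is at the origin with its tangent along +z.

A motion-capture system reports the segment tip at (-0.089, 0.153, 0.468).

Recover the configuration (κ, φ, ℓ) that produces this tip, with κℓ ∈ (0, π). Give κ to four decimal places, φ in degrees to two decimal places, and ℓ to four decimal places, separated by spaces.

1.4140 120.19 0.5114

ρ = √(x²+y²) = √(-0.089² + 0.153²) = 0.17700
φ = atan2(y, x) mod 360° = atan2(0.153, -0.089) = 120.1865°
|p|² = ρ² + z² = 0.17700² + 0.468² = 0.25035
κ = 2ρ / |p|² = 2×0.17700 / 0.25035 = 1.41402
θ = 2·atan2(ρ, z) = 2·atan2(0.17700, 0.468) = 0.72317 rad
ℓ = θ/κ = 0.72317/1.41402 = 0.51143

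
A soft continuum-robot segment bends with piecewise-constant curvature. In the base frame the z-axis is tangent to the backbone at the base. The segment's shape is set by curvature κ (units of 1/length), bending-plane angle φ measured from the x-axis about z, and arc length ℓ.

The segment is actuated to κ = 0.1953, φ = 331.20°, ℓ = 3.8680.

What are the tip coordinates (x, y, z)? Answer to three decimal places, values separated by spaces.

θ = κ·ℓ = 0.1953 × 3.8680 = 0.75542 rad
ρ = (1 − cos θ)/κ = (1 − 0.72798)/0.1953 = 1.39281
z = sin θ / κ = 0.68559/0.1953 = 3.51047
x = ρ cos φ = 1.39281 × cos(331.20°) = 1.22053
y = ρ sin φ = 1.39281 × sin(331.20°) = -0.67099

1.221 -0.671 3.510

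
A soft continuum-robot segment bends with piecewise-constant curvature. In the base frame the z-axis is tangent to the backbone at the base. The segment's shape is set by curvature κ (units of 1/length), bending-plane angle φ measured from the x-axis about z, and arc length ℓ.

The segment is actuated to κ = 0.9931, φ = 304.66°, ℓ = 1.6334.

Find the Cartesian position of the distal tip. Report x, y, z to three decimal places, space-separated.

0.602 -0.871 1.006

θ = κ·ℓ = 0.9931 × 1.6334 = 1.62213 rad
ρ = (1 − cos θ)/κ = (1 − -0.05131)/0.9931 = 1.05862
z = sin θ / κ = 0.99868/0.9931 = 1.00562
x = ρ cos φ = 1.05862 × cos(304.66°) = 0.60204
y = ρ sin φ = 1.05862 × sin(304.66°) = -0.87075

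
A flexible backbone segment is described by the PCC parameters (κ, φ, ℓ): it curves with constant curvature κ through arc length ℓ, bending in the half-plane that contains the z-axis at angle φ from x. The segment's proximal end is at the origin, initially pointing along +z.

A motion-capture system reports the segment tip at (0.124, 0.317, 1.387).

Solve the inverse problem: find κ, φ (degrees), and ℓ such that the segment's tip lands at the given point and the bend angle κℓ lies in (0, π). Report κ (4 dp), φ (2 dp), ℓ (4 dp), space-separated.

ρ = √(x²+y²) = √(0.124² + 0.317²) = 0.34039
φ = atan2(y, x) mod 360° = atan2(0.317, 0.124) = 68.6362°
|p|² = ρ² + z² = 0.34039² + 1.387² = 2.03963
κ = 2ρ / |p|² = 2×0.34039 / 2.03963 = 0.33378
θ = 2·atan2(ρ, z) = 2·atan2(0.34039, 1.387) = 0.48132 rad
ℓ = θ/κ = 0.48132/0.33378 = 1.44204

0.3338 68.64 1.4420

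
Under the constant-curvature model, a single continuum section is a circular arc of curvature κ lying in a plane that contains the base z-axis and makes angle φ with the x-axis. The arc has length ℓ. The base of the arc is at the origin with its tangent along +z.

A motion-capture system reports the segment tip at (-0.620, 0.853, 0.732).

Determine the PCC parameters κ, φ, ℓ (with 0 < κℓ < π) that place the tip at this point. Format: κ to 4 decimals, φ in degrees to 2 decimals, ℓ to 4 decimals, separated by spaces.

1.2799 126.01 1.5064

ρ = √(x²+y²) = √(-0.620² + 0.853²) = 1.05452
φ = atan2(y, x) mod 360° = atan2(0.853, -0.620) = 126.0114°
|p|² = ρ² + z² = 1.05452² + 0.732² = 1.64783
κ = 2ρ / |p|² = 2×1.05452 / 1.64783 = 1.27989
θ = 2·atan2(ρ, z) = 2·atan2(1.05452, 0.732) = 1.92801 rad
ℓ = θ/κ = 1.92801/1.27989 = 1.50639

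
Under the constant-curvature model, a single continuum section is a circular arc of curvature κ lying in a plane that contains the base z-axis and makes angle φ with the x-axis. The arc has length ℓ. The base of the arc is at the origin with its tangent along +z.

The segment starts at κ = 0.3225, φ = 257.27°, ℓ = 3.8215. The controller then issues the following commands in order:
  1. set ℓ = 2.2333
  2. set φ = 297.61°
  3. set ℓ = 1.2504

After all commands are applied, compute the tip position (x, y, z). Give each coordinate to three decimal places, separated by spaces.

initial: κ=0.3225, φ=257.27°, ℓ=3.8215
cmd 1: set ℓ=2.2333 → (κ,φ,ℓ)=(0.3225,257.27°,2.2333) → tip=(-0.1697,-0.7512,2.0452)
cmd 2: set φ=297.61° → (κ,φ,ℓ)=(0.3225,297.61°,2.2333) → tip=(0.3569,-0.6824,2.0452)
cmd 3: set ℓ=1.2504 → (κ,φ,ℓ)=(0.3225,297.61°,1.2504) → tip=(0.1153,-0.2204,1.2168)

0.115 -0.220 1.217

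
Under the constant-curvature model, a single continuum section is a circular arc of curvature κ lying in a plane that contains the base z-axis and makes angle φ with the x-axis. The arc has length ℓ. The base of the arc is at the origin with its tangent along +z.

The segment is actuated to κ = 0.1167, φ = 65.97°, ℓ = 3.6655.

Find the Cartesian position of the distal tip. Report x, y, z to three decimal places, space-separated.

θ = κ·ℓ = 0.1167 × 3.6655 = 0.42776 rad
ρ = (1 − cos θ)/κ = (1 − 0.90990)/0.1167 = 0.77210
z = sin θ / κ = 0.41484/0.1167 = 3.55473
x = ρ cos φ = 0.77210 × cos(65.97°) = 0.31441
y = ρ sin φ = 0.77210 × sin(65.97°) = 0.70519

0.314 0.705 3.555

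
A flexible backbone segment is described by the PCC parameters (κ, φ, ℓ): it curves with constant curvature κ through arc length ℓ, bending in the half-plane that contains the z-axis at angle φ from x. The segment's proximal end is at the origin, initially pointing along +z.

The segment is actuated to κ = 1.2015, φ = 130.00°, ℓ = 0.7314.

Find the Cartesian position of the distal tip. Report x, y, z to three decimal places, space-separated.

θ = κ·ℓ = 1.2015 × 0.7314 = 0.87878 rad
ρ = (1 − cos θ)/κ = (1 − 0.63809)/1.2015 = 0.30121
z = sin θ / κ = 0.76996/1.2015 = 0.64083
x = ρ cos φ = 0.30121 × cos(130.00°) = -0.19362
y = ρ sin φ = 0.30121 × sin(130.00°) = 0.23074

-0.194 0.231 0.641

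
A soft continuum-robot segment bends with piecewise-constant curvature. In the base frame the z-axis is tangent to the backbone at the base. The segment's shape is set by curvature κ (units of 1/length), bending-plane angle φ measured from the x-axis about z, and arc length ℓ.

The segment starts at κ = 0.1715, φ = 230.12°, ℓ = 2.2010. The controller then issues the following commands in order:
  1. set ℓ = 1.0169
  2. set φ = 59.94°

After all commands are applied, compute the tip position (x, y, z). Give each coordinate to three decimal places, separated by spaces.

initial: κ=0.1715, φ=230.12°, ℓ=2.2010
cmd 1: set ℓ=1.0169 → (κ,φ,ℓ)=(0.1715,230.12°,1.0169) → tip=(-0.0567,-0.0679,1.0118)
cmd 2: set φ=59.94° → (κ,φ,ℓ)=(0.1715,59.94°,1.0169) → tip=(0.0443,0.0766,1.0118)

0.044 0.077 1.012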